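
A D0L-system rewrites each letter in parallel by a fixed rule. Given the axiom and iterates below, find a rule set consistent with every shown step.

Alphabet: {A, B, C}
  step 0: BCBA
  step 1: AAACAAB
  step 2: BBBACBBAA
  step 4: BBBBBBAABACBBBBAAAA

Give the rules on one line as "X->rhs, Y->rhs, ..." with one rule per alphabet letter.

A->B, B->AA, C->AC

  step 1 ⇒ step 2: AAACAAB ⇒ B·B·B·AC·B·B·AA
    A ↦ B
    B ↦ AA
    C ↦ AC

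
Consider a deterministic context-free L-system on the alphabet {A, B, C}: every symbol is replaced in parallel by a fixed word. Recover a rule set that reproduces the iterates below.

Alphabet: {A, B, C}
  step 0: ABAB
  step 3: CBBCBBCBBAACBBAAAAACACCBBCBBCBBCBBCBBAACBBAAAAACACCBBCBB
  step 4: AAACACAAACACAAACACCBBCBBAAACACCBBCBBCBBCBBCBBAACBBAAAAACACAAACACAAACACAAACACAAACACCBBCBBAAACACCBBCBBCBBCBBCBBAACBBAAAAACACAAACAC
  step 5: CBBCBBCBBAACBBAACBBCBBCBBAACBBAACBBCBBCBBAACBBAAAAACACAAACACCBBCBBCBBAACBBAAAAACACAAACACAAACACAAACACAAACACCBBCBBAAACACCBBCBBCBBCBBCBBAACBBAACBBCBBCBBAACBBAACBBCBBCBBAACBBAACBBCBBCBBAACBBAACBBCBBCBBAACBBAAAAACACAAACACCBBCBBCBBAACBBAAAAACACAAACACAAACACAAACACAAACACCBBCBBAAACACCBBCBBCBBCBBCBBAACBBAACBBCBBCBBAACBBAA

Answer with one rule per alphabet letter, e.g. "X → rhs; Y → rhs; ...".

A->CBB, B->AC, C->AA

  step 4 ⇒ step 5: AAACACAAACACAAACACCBBCBBAAACACCBBCBBCBBCBBCBBAACBBAAAAACACAAACACAAACACAAACACAAACACCBBCBBAAACACCBBCBBCBBCBBCBBAACBBAAAAACACAAACAC ⇒ CBB·CBB·CBB·AA·CBB·AA·CBB·CBB·CBB·AA·CBB·AA·CBB·CBB·CBB·AA·CBB·AA·AA·AC·AC·AA·AC·AC·CBB·CBB·CBB·AA·CBB·AA·AA·AC·AC·AA·AC·AC·AA·AC·AC·AA·AC·AC·AA·AC·AC·CBB·CBB·AA·AC·AC·CBB·CBB·CBB·CBB·CBB·AA·CBB·AA·CBB·CBB·CBB·AA·CBB·AA·CBB·CBB·CBB·AA·CBB·AA·CBB·CBB·CBB·AA·CBB·AA·CBB·CBB·CBB·AA·CBB·AA·AA·AC·AC·AA·AC·AC·CBB·CBB·CBB·AA·CBB·AA·AA·AC·AC·AA·AC·AC·AA·AC·AC·AA·AC·AC·AA·AC·AC·CBB·CBB·AA·AC·AC·CBB·CBB·CBB·CBB·CBB·AA·CBB·AA·CBB·CBB·CBB·AA·CBB·AA
    A ↦ CBB
    B ↦ AC
    C ↦ AA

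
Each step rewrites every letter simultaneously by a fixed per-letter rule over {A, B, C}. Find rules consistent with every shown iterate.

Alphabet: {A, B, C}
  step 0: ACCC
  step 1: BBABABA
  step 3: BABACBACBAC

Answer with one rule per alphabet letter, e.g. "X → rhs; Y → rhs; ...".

A->B, B->C, C->BA

  step 0 ⇒ step 1: ACCC ⇒ B·BA·BA·BA
    A ↦ B
    C ↦ BA
    B ↦ C  (constrained at step 1)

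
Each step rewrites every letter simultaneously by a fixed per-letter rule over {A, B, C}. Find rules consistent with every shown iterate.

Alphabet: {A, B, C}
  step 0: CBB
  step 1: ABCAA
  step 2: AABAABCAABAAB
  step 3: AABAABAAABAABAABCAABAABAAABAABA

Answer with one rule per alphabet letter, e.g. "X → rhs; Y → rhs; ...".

  step 2 ⇒ step 3: AABAABCAABAAB ⇒ AAB·AAB·A·AAB·AAB·A·ABC·AAB·AAB·A·AAB·AAB·A
    A ↦ AAB
    B ↦ A
    C ↦ ABC

A->AAB, B->A, C->ABC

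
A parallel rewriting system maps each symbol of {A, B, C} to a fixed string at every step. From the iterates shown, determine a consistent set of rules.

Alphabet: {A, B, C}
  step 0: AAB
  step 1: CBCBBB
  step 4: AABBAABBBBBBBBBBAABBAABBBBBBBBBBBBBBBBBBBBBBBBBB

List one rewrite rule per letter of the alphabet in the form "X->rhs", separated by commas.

  step 0 ⇒ step 1: AAB ⇒ CB·CB·BB
    A ↦ CB
    B ↦ BB
    C ↦ AA  (constrained at step 1)

A->CB, B->BB, C->AA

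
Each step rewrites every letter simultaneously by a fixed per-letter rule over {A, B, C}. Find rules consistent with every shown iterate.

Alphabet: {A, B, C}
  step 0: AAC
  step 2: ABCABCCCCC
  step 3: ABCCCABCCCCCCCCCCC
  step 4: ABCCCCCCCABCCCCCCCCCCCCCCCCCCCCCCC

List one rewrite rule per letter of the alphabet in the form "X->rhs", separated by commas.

A->AB, B->C, C->CC

  step 3 ⇒ step 4: ABCCCABCCCCCCCCCCC ⇒ AB·C·CC·CC·CC·AB·C·CC·CC·CC·CC·CC·CC·CC·CC·CC·CC·CC
    A ↦ AB
    B ↦ C
    C ↦ CC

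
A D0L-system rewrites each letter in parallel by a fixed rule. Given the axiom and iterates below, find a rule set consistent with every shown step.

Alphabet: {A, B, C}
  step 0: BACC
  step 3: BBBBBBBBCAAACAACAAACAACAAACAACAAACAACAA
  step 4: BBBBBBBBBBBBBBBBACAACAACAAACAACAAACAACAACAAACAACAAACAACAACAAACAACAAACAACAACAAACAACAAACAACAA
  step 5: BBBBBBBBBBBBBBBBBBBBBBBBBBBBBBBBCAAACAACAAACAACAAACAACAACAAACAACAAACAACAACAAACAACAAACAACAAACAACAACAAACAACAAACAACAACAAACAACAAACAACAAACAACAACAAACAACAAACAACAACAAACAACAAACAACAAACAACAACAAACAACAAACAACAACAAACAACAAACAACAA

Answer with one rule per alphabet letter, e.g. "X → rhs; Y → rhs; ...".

  step 4 ⇒ step 5: BBBBBBBBBBBBBBBBACAACAACAAACAACAAACAACAACAAACAACAAACAACAACAAACAACAAACAACAACAAACAACAAACAACAA ⇒ BB·BB·BB·BB·BB·BB·BB·BB·BB·BB·BB·BB·BB·BB·BB·BB·CAA·A·CAA·CAA·A·CAA·CAA·A·CAA·CAA·CAA·A·CAA·CAA·A·CAA·CAA·CAA·A·CAA·CAA·A·CAA·CAA·A·CAA·CAA·CAA·A·CAA·CAA·A·CAA·CAA·CAA·A·CAA·CAA·A·CAA·CAA·A·CAA·CAA·CAA·A·CAA·CAA·A·CAA·CAA·CAA·A·CAA·CAA·A·CAA·CAA·A·CAA·CAA·CAA·A·CAA·CAA·A·CAA·CAA·CAA·A·CAA·CAA·A·CAA·CAA
    A ↦ CAA
    B ↦ BB
    C ↦ A

A->CAA, B->BB, C->A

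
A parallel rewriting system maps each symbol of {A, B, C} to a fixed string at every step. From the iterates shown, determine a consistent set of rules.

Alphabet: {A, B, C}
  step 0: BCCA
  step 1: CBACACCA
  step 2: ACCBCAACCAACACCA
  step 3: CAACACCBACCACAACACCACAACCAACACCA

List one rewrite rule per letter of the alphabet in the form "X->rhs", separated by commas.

A->CA, B->CB, C->AC

  step 2 ⇒ step 3: ACCBCAACCAACACCA ⇒ CA·AC·AC·CB·AC·CA·CA·AC·AC·CA·CA·AC·CA·AC·AC·CA
    A ↦ CA
    B ↦ CB
    C ↦ AC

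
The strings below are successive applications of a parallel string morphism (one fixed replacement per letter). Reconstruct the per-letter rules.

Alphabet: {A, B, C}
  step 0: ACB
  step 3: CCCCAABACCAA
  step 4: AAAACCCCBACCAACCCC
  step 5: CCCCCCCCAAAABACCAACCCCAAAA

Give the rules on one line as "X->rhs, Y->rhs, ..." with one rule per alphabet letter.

  step 4 ⇒ step 5: AAAACCCCBACCAACCCC ⇒ CC·CC·CC·CC·A·A·A·A·BA·CC·A·A·CC·CC·A·A·A·A
    A ↦ CC
    B ↦ BA
    C ↦ A

A->CC, B->BA, C->A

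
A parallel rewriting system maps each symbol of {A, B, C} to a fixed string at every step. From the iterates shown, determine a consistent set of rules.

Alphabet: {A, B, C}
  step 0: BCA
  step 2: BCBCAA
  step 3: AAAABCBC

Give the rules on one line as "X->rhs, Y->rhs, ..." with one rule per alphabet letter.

  step 2 ⇒ step 3: BCBCAA ⇒ A·A·A·A·BC·BC
    A ↦ BC
    B ↦ A
    C ↦ A

A->BC, B->A, C->A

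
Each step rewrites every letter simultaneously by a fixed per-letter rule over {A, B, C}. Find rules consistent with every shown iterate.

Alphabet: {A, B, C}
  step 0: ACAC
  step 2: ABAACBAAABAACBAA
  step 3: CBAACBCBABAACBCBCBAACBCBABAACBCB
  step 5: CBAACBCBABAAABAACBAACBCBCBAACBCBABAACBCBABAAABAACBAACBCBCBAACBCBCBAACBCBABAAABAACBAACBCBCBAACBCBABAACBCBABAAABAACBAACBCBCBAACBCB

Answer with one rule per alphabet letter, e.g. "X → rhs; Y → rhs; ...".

A->CB, B->AA, C->AB

  step 2 ⇒ step 3: ABAACBAAABAACBAA ⇒ CB·AA·CB·CB·AB·AA·CB·CB·CB·AA·CB·CB·AB·AA·CB·CB
    A ↦ CB
    B ↦ AA
    C ↦ AB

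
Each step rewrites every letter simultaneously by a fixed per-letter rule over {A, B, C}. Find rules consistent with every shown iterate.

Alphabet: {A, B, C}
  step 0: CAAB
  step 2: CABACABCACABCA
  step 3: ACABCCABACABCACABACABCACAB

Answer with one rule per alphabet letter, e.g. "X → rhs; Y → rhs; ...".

  step 2 ⇒ step 3: CABACABCACABCA ⇒ A·CAB·C·CAB·A·CAB·C·A·CAB·A·CAB·C·A·CAB
    A ↦ CAB
    B ↦ C
    C ↦ A

A->CAB, B->C, C->A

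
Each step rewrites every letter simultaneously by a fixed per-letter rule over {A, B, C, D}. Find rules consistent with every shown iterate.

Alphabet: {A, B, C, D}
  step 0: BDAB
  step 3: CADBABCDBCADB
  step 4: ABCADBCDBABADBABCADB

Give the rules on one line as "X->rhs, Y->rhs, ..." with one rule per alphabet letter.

  step 3 ⇒ step 4: CADBABCDBCADB ⇒ AB·C·A·DB·C·DB·AB·A·DB·AB·C·A·DB
    A ↦ C
    B ↦ DB
    C ↦ AB
    D ↦ A

A->C, B->DB, C->AB, D->A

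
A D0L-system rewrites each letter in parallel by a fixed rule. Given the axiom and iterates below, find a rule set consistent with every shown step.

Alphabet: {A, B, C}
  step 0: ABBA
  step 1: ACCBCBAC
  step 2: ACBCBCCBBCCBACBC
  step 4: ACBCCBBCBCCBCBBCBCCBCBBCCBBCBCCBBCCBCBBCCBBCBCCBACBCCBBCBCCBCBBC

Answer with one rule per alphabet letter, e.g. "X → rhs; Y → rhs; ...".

A->AC, B->CB, C->BC

  step 1 ⇒ step 2: ACCBCBAC ⇒ AC·BC·BC·CB·BC·CB·AC·BC
    A ↦ AC
    B ↦ CB
    C ↦ BC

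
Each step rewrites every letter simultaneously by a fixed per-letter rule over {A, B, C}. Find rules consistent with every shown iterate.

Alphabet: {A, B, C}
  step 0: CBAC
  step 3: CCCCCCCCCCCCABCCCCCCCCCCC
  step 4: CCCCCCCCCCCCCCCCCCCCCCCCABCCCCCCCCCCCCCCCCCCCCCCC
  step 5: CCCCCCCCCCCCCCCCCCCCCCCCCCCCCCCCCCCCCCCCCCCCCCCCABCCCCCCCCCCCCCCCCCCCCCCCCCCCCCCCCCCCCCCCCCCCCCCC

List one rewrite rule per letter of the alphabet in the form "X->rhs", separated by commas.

  step 4 ⇒ step 5: CCCCCCCCCCCCCCCCCCCCCCCCABCCCCCCCCCCCCCCCCCCCCCCC ⇒ CC·CC·CC·CC·CC·CC·CC·CC·CC·CC·CC·CC·CC·CC·CC·CC·CC·CC·CC·CC·CC·CC·CC·CC·AB·C·CC·CC·CC·CC·CC·CC·CC·CC·CC·CC·CC·CC·CC·CC·CC·CC·CC·CC·CC·CC·CC·CC·CC
    A ↦ AB
    B ↦ C
    C ↦ CC

A->AB, B->C, C->CC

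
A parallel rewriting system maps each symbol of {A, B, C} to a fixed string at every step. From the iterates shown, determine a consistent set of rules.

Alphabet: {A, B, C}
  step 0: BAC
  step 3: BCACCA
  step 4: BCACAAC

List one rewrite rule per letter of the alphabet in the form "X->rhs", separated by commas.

  step 3 ⇒ step 4: BCACCA ⇒ BC·A·C·A·A·C
    A ↦ C
    B ↦ BC
    C ↦ A

A->C, B->BC, C->A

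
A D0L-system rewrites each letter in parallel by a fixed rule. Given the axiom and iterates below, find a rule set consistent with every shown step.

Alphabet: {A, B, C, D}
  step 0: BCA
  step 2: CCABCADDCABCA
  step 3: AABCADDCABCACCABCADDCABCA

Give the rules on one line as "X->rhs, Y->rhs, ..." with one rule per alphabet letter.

A->BCA, B->DDC, C->A, D->C

  step 2 ⇒ step 3: CCABCADDCABCA ⇒ A·A·BCA·DDC·A·BCA·C·C·A·BCA·DDC·A·BCA
    A ↦ BCA
    B ↦ DDC
    C ↦ A
    D ↦ C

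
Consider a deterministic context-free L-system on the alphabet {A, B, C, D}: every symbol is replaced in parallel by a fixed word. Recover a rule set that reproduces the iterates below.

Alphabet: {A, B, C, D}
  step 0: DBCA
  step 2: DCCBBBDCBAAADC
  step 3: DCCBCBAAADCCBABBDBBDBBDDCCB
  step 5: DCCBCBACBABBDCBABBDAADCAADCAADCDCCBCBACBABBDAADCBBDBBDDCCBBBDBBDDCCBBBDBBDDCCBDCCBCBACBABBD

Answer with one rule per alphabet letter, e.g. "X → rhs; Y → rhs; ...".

  step 2 ⇒ step 3: DCCBBBDCBAAADC ⇒ DC·CB·CB·A·A·A·DC·CB·A·BBD·BBD·BBD·DC·CB
    A ↦ BBD
    B ↦ A
    C ↦ CB
    D ↦ DC

A->BBD, B->A, C->CB, D->DC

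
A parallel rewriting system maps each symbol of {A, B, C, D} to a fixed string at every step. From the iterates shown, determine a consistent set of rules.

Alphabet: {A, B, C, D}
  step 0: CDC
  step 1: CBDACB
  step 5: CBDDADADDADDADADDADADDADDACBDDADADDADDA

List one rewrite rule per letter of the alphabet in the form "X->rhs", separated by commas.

A->D, B->D, C->CB, D->DA

  step 0 ⇒ step 1: CDC ⇒ CB·DA·CB
    C ↦ CB
    D ↦ DA
    A ↦ D  (constrained at step 1)
    B ↦ D  (constrained at step 1)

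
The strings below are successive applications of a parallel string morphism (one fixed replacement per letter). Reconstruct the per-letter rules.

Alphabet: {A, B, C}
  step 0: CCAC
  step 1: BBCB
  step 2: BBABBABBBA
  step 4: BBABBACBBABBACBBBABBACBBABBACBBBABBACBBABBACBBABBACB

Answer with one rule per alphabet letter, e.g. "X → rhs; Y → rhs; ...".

  step 1 ⇒ step 2: BBCB ⇒ BBA·BBA·B·BBA
    B ↦ BBA
    C ↦ B
  step 0 ⇒ step 1: CCAC ⇒ B·B·C·B
    A ↦ C

A->C, B->BBA, C->B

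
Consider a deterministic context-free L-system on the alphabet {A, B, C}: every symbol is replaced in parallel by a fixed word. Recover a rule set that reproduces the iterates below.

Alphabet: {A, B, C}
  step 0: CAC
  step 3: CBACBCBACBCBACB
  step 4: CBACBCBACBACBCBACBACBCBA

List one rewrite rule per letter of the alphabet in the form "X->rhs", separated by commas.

A->CB, B->A, C->CB

  step 3 ⇒ step 4: CBACBCBACBCBACB ⇒ CB·A·CB·CB·A·CB·A·CB·CB·A·CB·A·CB·CB·A
    A ↦ CB
    B ↦ A
    C ↦ CB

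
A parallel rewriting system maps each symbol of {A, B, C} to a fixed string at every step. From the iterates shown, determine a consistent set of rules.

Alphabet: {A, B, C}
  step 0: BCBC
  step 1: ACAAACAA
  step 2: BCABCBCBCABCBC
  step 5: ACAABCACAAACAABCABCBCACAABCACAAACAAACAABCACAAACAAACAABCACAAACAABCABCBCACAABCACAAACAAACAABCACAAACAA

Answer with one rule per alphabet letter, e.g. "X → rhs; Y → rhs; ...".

A->BC, B->ACA, C->A

  step 1 ⇒ step 2: ACAAACAA ⇒ BC·A·BC·BC·BC·A·BC·BC
    A ↦ BC
    C ↦ A
  step 0 ⇒ step 1: BCBC ⇒ ACA·A·ACA·A
    B ↦ ACA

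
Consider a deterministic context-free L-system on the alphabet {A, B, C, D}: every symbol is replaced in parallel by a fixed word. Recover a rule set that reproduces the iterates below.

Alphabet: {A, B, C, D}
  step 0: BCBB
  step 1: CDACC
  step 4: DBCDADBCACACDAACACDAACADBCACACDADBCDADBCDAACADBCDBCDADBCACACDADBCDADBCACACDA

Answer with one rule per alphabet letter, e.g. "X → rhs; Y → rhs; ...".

A->DBC, B->C, C->DA, D->ACA

  step 0 ⇒ step 1: BCBB ⇒ C·DA·C·C
    B ↦ C
    C ↦ DA
    A ↦ DBC  (constrained at step 1)
    D ↦ ACA  (constrained at step 1)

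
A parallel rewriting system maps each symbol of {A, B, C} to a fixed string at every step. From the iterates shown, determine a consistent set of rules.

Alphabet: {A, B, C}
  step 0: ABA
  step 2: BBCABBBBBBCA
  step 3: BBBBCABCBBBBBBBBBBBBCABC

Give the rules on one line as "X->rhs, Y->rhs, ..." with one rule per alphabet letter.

  step 2 ⇒ step 3: BBCABBBBBBCA ⇒ BB·BB·CA·BC·BB·BB·BB·BB·BB·BB·CA·BC
    A ↦ BC
    B ↦ BB
    C ↦ CA

A->BC, B->BB, C->CA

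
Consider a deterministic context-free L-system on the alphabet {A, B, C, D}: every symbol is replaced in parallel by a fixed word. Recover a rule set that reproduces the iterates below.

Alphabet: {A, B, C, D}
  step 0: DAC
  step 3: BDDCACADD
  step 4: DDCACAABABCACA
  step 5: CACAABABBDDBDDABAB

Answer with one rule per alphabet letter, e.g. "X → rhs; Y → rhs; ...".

  step 4 ⇒ step 5: DDCACAABABCACA ⇒ CA·CA·A·B·A·B·B·DD·B·DD·A·B·A·B
    A ↦ B
    B ↦ DD
    C ↦ A
    D ↦ CA

A->B, B->DD, C->A, D->CA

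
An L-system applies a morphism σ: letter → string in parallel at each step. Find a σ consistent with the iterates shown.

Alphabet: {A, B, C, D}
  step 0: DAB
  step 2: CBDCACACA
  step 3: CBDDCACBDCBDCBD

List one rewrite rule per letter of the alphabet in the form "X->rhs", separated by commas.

A->D, B->DD, C->CB, D->CA

  step 2 ⇒ step 3: CBDCACACA ⇒ CB·DD·CA·CB·D·CB·D·CB·D
    A ↦ D
    B ↦ DD
    C ↦ CB
    D ↦ CA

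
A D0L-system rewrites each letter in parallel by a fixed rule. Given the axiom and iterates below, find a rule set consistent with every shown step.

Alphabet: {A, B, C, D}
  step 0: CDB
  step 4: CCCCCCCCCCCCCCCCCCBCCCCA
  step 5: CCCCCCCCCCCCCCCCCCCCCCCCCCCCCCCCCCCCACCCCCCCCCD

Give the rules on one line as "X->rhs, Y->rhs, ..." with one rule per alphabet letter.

  step 4 ⇒ step 5: CCCCCCCCCCCCCCCCCCBCCCCA ⇒ CC·CC·CC·CC·CC·CC·CC·CC·CC·CC·CC·CC·CC·CC·CC·CC·CC·CC·A·CC·CC·CC·CC·CD
    A ↦ CD
    B ↦ A
    C ↦ CC
    D ↦ B  (constrained at step 0)

A->CD, B->A, C->CC, D->B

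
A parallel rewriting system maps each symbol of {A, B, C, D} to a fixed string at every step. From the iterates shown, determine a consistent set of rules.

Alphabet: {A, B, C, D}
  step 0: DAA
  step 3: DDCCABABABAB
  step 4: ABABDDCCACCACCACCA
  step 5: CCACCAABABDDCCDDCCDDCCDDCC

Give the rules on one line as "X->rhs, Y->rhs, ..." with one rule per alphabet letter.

  step 4 ⇒ step 5: ABABDDCCACCACCACCA ⇒ CC·A·CC·A·AB·AB·D·D·CC·D·D·CC·D·D·CC·D·D·CC
    A ↦ CC
    B ↦ A
    C ↦ D
    D ↦ AB

A->CC, B->A, C->D, D->AB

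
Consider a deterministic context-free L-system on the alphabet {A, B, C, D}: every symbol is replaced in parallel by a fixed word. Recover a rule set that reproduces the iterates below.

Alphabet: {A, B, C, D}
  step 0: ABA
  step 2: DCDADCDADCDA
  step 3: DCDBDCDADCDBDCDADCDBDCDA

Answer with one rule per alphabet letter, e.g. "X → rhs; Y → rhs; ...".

  step 2 ⇒ step 3: DCDADCDADCDA ⇒ DC·DB·DC·DA·DC·DB·DC·DA·DC·DB·DC·DA
    A ↦ DA
    C ↦ DB
    D ↦ DC
    B ↦ DA  (constrained at step 0)

A->DA, B->DA, C->DB, D->DC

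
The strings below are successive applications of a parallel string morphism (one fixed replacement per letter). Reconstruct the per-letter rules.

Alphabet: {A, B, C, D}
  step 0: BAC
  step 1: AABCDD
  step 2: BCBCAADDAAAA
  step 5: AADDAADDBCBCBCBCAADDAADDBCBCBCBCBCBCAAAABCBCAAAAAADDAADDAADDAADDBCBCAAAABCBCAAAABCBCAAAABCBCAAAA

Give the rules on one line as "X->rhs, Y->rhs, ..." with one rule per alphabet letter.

A->BC, B->AA, C->DD, D->AA

  step 1 ⇒ step 2: AABCDD ⇒ BC·BC·AA·DD·AA·AA
    A ↦ BC
    B ↦ AA
    C ↦ DD
    D ↦ AA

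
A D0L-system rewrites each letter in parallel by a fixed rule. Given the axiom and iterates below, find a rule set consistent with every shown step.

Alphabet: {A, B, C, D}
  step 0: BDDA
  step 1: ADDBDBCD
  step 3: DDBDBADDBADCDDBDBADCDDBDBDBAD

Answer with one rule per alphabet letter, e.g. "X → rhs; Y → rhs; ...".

  step 0 ⇒ step 1: BDDA ⇒ AD·DB·DB·CD
    A ↦ CD
    B ↦ AD
    D ↦ DB
    C ↦ D  (constrained at step 1)

A->CD, B->AD, C->D, D->DB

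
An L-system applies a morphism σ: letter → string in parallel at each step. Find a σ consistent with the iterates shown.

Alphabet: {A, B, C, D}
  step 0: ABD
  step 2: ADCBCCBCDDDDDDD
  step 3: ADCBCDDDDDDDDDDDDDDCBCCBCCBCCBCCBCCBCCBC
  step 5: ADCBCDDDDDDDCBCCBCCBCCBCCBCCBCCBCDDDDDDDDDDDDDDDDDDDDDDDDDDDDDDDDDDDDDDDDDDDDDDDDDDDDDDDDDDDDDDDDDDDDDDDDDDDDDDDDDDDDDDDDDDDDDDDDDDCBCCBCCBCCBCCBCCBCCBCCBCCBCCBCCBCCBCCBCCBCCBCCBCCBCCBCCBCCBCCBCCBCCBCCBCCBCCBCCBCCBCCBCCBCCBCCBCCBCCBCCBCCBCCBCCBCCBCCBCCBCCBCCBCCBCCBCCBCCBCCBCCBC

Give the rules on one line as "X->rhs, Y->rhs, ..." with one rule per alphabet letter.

  step 2 ⇒ step 3: ADCBCCBCDDDDDDD ⇒ AD·CBC·DDD·D·DDD·DDD·D·DDD·CBC·CBC·CBC·CBC·CBC·CBC·CBC
    A ↦ AD
    B ↦ D
    C ↦ DDD
    D ↦ CBC

A->AD, B->D, C->DDD, D->CBC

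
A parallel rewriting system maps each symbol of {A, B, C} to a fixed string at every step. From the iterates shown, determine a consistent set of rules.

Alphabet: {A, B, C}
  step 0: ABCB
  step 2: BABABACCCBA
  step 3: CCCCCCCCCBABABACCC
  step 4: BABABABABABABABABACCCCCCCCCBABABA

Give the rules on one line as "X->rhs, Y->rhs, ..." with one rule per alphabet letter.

  step 3 ⇒ step 4: CCCCCCCCCBABABACCC ⇒ BA·BA·BA·BA·BA·BA·BA·BA·BA·C·CC·C·CC·C·CC·BA·BA·BA
    A ↦ CC
    B ↦ C
    C ↦ BA

A->CC, B->C, C->BA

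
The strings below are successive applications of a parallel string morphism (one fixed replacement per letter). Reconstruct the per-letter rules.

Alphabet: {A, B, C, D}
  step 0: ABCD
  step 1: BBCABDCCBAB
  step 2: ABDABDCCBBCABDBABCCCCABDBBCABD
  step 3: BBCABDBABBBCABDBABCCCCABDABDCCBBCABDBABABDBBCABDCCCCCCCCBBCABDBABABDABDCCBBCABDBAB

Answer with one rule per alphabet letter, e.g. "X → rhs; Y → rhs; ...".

  step 2 ⇒ step 3: ABDABDCCBBCABDBABCCCCABDBBCABD ⇒ BBC·ABD·BAB·BBC·ABD·BAB·CC·CC·ABD·ABD·CC·BBC·ABD·BAB·ABD·BBC·ABD·CC·CC·CC·CC·BBC·ABD·BAB·ABD·ABD·CC·BBC·ABD·BAB
    A ↦ BBC
    B ↦ ABD
    C ↦ CC
    D ↦ BAB

A->BBC, B->ABD, C->CC, D->BAB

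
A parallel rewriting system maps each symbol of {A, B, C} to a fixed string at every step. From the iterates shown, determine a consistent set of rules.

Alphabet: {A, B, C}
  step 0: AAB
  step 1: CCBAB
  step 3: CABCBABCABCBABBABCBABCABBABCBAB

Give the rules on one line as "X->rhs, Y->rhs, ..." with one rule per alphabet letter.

A->C, B->BAB, C->CAB

  step 0 ⇒ step 1: AAB ⇒ C·C·BAB
    A ↦ C
    B ↦ BAB
    C ↦ CAB  (constrained at step 1)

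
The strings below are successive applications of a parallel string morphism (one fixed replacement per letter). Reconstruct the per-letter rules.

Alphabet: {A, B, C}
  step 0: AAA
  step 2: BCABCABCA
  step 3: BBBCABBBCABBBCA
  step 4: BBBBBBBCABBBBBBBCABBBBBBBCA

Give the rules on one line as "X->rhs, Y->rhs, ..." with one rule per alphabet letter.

A->CA, B->BB, C->B

  step 3 ⇒ step 4: BBBCABBBCABBBCA ⇒ BB·BB·BB·B·CA·BB·BB·BB·B·CA·BB·BB·BB·B·CA
    A ↦ CA
    B ↦ BB
    C ↦ B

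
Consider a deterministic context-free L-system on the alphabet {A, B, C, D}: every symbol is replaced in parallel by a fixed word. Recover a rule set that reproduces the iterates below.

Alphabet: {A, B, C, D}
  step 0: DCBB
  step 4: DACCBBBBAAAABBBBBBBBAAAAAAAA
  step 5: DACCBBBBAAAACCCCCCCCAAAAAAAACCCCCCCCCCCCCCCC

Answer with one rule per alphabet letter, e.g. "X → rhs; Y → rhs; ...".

  step 4 ⇒ step 5: DACCBBBBAAAABBBBBBBBAAAAAAAA ⇒ DA·CC·BB·BB·A·A·A·A·CC·CC·CC·CC·A·A·A·A·A·A·A·A·CC·CC·CC·CC·CC·CC·CC·CC
    A ↦ CC
    B ↦ A
    C ↦ BB
    D ↦ DA

A->CC, B->A, C->BB, D->DA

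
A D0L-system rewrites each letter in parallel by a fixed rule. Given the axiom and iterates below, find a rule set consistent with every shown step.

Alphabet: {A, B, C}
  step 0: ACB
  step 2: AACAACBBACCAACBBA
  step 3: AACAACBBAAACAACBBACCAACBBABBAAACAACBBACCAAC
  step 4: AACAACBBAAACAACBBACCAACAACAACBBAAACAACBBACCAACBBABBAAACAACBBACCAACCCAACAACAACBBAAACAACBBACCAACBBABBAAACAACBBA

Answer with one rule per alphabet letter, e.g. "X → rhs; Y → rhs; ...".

A->AAC, B->C, C->BBA

  step 3 ⇒ step 4: AACAACBBAAACAACBBACCAACBBABBAAACAACBBACCAAC ⇒ AAC·AAC·BBA·AAC·AAC·BBA·C·C·AAC·AAC·AAC·BBA·AAC·AAC·BBA·C·C·AAC·BBA·BBA·AAC·AAC·BBA·C·C·AAC·C·C·AAC·AAC·AAC·BBA·AAC·AAC·BBA·C·C·AAC·BBA·BBA·AAC·AAC·BBA
    A ↦ AAC
    B ↦ C
    C ↦ BBA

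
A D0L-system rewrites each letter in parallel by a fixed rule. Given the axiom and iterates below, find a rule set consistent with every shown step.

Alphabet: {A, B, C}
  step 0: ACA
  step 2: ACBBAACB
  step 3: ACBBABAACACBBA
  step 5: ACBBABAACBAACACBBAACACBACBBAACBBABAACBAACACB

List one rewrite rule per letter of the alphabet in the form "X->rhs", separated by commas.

  step 2 ⇒ step 3: ACBBAACB ⇒ AC·B·BA·BA·AC·AC·B·BA
    A ↦ AC
    B ↦ BA
    C ↦ B

A->AC, B->BA, C->B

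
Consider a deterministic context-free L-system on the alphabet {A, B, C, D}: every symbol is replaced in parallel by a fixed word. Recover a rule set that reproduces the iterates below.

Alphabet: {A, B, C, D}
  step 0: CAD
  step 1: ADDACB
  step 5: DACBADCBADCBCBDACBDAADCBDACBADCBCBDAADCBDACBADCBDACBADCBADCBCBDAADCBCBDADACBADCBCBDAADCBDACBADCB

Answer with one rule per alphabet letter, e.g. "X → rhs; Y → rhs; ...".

  step 0 ⇒ step 1: CAD ⇒ AD·DA·CB
    A ↦ DA
    C ↦ AD
    D ↦ CB
    B ↦ CB  (constrained at step 1)

A->DA, B->CB, C->AD, D->CB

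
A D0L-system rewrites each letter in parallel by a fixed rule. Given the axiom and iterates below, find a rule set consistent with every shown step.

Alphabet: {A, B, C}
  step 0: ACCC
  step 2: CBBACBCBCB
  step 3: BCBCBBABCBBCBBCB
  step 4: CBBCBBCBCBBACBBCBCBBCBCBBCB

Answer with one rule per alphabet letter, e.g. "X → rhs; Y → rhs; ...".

  step 3 ⇒ step 4: BCBCBBABCBBCBBCB ⇒ CB·B·CB·B·CB·CB·BA·CB·B·CB·CB·B·CB·CB·B·CB
    A ↦ BA
    B ↦ CB
    C ↦ B

A->BA, B->CB, C->B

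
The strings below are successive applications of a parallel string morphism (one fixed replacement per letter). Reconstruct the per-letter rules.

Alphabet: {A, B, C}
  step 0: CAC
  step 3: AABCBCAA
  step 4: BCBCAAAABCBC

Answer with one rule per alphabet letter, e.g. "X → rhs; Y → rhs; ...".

A->BC, B->A, C->A

  step 3 ⇒ step 4: AABCBCAA ⇒ BC·BC·A·A·A·A·BC·BC
    A ↦ BC
    B ↦ A
    C ↦ A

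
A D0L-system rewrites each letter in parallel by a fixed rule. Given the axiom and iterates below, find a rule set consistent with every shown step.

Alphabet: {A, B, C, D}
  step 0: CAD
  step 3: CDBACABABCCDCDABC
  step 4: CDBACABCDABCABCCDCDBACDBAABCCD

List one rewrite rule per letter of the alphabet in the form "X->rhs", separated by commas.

  step 3 ⇒ step 4: CDBACABABCCDCDABC ⇒ CD·BA·C·AB·CD·AB·C·AB·C·CD·CD·BA·CD·BA·AB·C·CD
    A ↦ AB
    B ↦ C
    C ↦ CD
    D ↦ BA

A->AB, B->C, C->CD, D->BA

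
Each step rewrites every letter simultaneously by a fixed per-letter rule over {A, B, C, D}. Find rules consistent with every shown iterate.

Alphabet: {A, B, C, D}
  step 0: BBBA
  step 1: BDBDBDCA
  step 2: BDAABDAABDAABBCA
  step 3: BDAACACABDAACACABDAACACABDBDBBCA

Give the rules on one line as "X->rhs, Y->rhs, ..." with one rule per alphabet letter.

  step 2 ⇒ step 3: BDAABDAABDAABBCA ⇒ BD·AA·CA·CA·BD·AA·CA·CA·BD·AA·CA·CA·BD·BD·BB·CA
    A ↦ CA
    B ↦ BD
    C ↦ BB
    D ↦ AA

A->CA, B->BD, C->BB, D->AA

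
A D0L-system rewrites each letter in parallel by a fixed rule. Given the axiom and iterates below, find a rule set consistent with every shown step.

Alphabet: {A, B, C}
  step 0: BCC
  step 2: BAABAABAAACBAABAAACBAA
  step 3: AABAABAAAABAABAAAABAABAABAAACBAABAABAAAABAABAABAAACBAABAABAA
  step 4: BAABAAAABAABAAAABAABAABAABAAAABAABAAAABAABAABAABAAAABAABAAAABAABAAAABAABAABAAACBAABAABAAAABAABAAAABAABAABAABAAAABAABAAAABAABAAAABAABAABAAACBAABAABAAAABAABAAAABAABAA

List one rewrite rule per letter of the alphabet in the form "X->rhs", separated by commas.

  step 3 ⇒ step 4: AABAABAAAABAABAAAABAABAABAAACBAABAABAAAABAABAABAAACBAABAABAA ⇒ BAA·BAA·AA·BAA·BAA·AA·BAA·BAA·BAA·BAA·AA·BAA·BAA·AA·BAA·BAA·BAA·BAA·AA·BAA·BAA·AA·BAA·BAA·AA·BAA·BAA·BAA·ACB·AA·BAA·BAA·AA·BAA·BAA·AA·BAA·BAA·BAA·BAA·AA·BAA·BAA·AA·BAA·BAA·AA·BAA·BAA·BAA·ACB·AA·BAA·BAA·AA·BAA·BAA·AA·BAA·BAA
    A ↦ BAA
    B ↦ AA
    C ↦ ACB

A->BAA, B->AA, C->ACB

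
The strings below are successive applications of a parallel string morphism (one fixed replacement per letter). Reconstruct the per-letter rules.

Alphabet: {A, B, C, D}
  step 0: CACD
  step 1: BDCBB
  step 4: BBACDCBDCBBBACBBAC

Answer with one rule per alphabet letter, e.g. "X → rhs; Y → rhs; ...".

  step 0 ⇒ step 1: CACD ⇒ B·DC·B·B
    A ↦ DC
    C ↦ B
    D ↦ B
    B ↦ AC  (constrained at step 1)

A->DC, B->AC, C->B, D->B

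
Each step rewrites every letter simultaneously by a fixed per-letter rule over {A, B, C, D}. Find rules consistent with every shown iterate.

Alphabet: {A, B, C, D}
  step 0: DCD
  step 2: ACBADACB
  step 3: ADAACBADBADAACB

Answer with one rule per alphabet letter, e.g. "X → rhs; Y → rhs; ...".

A->AD, B->ACB, C->A, D->B

  step 2 ⇒ step 3: ACBADACB ⇒ AD·A·ACB·AD·B·AD·A·ACB
    A ↦ AD
    B ↦ ACB
    C ↦ A
    D ↦ B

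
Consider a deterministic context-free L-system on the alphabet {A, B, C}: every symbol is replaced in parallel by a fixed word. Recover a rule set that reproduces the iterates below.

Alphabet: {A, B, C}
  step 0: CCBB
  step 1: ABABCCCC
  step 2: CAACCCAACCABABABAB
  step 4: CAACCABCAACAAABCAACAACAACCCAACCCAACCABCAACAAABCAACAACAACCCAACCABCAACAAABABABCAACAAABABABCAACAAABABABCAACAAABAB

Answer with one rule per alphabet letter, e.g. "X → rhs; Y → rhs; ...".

A->CAA, B->CC, C->AB

  step 1 ⇒ step 2: ABABCCCC ⇒ CAA·CC·CAA·CC·AB·AB·AB·AB
    A ↦ CAA
    B ↦ CC
    C ↦ AB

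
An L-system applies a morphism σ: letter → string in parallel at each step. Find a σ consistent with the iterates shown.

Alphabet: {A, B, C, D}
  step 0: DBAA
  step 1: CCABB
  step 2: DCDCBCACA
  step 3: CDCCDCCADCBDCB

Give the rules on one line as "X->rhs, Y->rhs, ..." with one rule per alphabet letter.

A->B, B->CA, C->DC, D->C

  step 2 ⇒ step 3: DCDCBCACA ⇒ C·DC·C·DC·CA·DC·B·DC·B
    A ↦ B
    B ↦ CA
    C ↦ DC
    D ↦ C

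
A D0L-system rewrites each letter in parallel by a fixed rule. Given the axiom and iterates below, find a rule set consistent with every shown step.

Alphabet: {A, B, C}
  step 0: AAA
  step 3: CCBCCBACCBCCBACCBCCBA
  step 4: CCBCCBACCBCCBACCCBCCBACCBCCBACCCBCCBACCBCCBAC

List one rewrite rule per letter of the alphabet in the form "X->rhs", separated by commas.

A->C, B->A, C->CCB

  step 3 ⇒ step 4: CCBCCBACCBCCBACCBCCBA ⇒ CCB·CCB·A·CCB·CCB·A·C·CCB·CCB·A·CCB·CCB·A·C·CCB·CCB·A·CCB·CCB·A·C
    A ↦ C
    B ↦ A
    C ↦ CCB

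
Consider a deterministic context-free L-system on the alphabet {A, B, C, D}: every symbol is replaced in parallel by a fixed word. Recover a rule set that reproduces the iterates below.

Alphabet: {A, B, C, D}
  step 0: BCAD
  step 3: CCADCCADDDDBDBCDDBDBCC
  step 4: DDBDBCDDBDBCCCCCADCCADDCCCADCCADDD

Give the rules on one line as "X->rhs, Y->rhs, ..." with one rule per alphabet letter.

  step 3 ⇒ step 4: CCADCCADDDDBDBCDDBDBCC ⇒ D·D·BDB·C·D·D·BDB·C·C·C·C·CAD·C·CAD·D·C·C·CAD·C·CAD·D·D
    A ↦ BDB
    B ↦ CAD
    C ↦ D
    D ↦ C

A->BDB, B->CAD, C->D, D->C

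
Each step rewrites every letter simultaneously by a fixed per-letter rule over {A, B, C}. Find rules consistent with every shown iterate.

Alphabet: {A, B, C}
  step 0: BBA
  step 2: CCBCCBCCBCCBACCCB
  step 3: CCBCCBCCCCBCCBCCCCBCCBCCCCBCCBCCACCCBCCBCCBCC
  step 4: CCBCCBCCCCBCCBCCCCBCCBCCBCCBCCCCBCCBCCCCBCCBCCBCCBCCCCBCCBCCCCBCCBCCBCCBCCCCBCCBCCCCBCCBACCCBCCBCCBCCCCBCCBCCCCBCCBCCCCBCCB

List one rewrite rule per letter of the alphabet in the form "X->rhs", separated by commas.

  step 3 ⇒ step 4: CCBCCBCCCCBCCBCCCCBCCBCCCCBCCBCCACCCBCCBCCBCC ⇒ CCB·CCB·CC·CCB·CCB·CC·CCB·CCB·CCB·CCB·CC·CCB·CCB·CC·CCB·CCB·CCB·CCB·CC·CCB·CCB·CC·CCB·CCB·CCB·CCB·CC·CCB·CCB·CC·CCB·CCB·AC·CCB·CCB·CCB·CC·CCB·CCB·CC·CCB·CCB·CC·CCB·CCB
    A ↦ AC
    B ↦ CC
    C ↦ CCB

A->AC, B->CC, C->CCB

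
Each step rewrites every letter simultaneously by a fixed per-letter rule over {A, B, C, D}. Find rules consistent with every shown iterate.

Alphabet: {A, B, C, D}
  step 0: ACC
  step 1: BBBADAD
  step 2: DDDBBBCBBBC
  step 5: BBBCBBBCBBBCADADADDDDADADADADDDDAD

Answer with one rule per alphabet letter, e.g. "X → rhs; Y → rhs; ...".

  step 1 ⇒ step 2: BBBADAD ⇒ D·D·D·BBB·C·BBB·C
    A ↦ BBB
    B ↦ D
    D ↦ C
  step 0 ⇒ step 1: ACC ⇒ BBB·AD·AD
    C ↦ AD

A->BBB, B->D, C->AD, D->C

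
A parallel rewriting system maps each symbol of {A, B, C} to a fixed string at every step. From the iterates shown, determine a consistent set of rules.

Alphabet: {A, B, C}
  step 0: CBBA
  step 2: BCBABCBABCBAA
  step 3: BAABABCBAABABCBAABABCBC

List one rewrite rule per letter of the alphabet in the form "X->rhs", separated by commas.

A->BC, B->BA, C->A

  step 2 ⇒ step 3: BCBABCBABCBAA ⇒ BA·A·BA·BC·BA·A·BA·BC·BA·A·BA·BC·BC
    A ↦ BC
    B ↦ BA
    C ↦ A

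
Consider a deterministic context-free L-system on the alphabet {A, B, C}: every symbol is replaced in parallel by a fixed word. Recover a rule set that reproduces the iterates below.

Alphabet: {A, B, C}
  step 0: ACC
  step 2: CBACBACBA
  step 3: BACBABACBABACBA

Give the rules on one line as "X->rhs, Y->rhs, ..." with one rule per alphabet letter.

  step 2 ⇒ step 3: CBACBACBA ⇒ BA·C·BA·BA·C·BA·BA·C·BA
    A ↦ BA
    B ↦ C
    C ↦ BA

A->BA, B->C, C->BA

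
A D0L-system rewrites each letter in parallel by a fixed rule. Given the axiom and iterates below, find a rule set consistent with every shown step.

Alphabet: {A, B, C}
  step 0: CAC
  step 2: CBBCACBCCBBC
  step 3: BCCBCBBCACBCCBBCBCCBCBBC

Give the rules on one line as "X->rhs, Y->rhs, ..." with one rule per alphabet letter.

  step 2 ⇒ step 3: CBBCACBCCBBC ⇒ BC·CB·CB·BC·AC·BC·CB·BC·BC·CB·CB·BC
    A ↦ AC
    B ↦ CB
    C ↦ BC

A->AC, B->CB, C->BC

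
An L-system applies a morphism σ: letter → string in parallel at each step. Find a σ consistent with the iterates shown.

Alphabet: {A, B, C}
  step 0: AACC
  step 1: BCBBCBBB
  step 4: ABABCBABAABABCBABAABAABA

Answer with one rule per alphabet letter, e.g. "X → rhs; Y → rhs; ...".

A->BCB, B->A, C->B

  step 0 ⇒ step 1: AACC ⇒ BCB·BCB·B·B
    A ↦ BCB
    C ↦ B
    B ↦ A  (constrained at step 1)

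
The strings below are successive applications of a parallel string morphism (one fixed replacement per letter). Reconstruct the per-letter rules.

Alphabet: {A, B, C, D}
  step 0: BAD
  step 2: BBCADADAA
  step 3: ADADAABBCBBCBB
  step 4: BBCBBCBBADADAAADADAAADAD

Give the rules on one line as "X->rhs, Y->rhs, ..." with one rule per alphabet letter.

A->B, B->AD, C->AA, D->BC

  step 3 ⇒ step 4: ADADAABBCBBCBB ⇒ B·BC·B·BC·B·B·AD·AD·AA·AD·AD·AA·AD·AD
    A ↦ B
    B ↦ AD
    C ↦ AA
    D ↦ BC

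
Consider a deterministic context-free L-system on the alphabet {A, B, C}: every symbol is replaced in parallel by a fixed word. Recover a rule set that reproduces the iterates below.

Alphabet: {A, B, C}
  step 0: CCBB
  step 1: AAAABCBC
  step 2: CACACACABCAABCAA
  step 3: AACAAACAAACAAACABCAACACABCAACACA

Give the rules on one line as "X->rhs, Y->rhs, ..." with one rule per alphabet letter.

  step 2 ⇒ step 3: CACACACABCAABCAA ⇒ AA·CA·AA·CA·AA·CA·AA·CA·BC·AA·CA·CA·BC·AA·CA·CA
    A ↦ CA
    B ↦ BC
    C ↦ AA

A->CA, B->BC, C->AA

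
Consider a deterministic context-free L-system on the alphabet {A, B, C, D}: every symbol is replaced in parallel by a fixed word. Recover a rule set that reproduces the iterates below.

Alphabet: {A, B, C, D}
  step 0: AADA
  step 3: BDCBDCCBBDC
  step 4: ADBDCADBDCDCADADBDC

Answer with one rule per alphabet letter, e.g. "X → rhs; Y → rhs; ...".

A->C, B->AD, C->DC, D->B

  step 3 ⇒ step 4: BDCBDCCBBDC ⇒ AD·B·DC·AD·B·DC·DC·AD·AD·B·DC
    B ↦ AD
    C ↦ DC
    D ↦ B
    A ↦ C  (constrained at step 0)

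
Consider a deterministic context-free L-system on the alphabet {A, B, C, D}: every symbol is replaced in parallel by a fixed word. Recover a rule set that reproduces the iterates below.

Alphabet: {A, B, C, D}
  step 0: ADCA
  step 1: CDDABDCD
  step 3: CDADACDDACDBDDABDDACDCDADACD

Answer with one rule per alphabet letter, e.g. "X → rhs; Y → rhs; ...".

A->CD, B->C, C->BD, D->DA

  step 0 ⇒ step 1: ADCA ⇒ CD·DA·BD·CD
    A ↦ CD
    C ↦ BD
    D ↦ DA
    B ↦ C  (constrained at step 1)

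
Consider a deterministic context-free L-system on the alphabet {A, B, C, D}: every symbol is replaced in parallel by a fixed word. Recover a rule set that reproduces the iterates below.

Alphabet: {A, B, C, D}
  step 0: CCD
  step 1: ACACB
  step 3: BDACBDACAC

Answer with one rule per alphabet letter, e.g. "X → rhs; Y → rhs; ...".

  step 0 ⇒ step 1: CCD ⇒ AC·AC·B
    C ↦ AC
    D ↦ B
    A ↦ D  (constrained at step 1)
    B ↦ C  (constrained at step 1)

A->D, B->C, C->AC, D->B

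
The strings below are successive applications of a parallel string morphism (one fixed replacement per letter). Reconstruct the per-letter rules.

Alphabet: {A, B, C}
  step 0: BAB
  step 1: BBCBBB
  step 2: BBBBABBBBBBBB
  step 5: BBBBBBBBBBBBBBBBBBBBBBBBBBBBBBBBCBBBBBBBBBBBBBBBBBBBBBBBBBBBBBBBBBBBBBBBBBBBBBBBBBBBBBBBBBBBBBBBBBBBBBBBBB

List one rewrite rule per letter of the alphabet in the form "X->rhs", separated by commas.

A->CB, B->BB, C->ABB

  step 1 ⇒ step 2: BBCBBB ⇒ BB·BB·ABB·BB·BB·BB
    B ↦ BB
    C ↦ ABB
  step 0 ⇒ step 1: BAB ⇒ BB·CB·BB
    A ↦ CB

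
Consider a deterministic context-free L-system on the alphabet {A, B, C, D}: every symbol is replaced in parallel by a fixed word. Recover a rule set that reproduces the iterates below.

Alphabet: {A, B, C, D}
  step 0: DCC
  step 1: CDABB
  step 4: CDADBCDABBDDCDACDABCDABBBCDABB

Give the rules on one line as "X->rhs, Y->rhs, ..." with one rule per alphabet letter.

A->BB, B->D, C->B, D->CDA

  step 0 ⇒ step 1: DCC ⇒ CDA·B·B
    C ↦ B
    D ↦ CDA
    A ↦ BB  (constrained at step 1)
    B ↦ D  (constrained at step 1)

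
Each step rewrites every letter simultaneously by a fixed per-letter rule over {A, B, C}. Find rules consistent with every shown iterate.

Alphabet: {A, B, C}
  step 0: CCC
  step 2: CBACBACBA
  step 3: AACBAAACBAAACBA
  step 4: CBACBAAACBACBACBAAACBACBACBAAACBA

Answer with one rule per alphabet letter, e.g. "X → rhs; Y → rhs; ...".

A->CBA, B->A, C->A

  step 3 ⇒ step 4: AACBAAACBAAACBA ⇒ CBA·CBA·A·A·CBA·CBA·CBA·A·A·CBA·CBA·CBA·A·A·CBA
    A ↦ CBA
    B ↦ A
    C ↦ A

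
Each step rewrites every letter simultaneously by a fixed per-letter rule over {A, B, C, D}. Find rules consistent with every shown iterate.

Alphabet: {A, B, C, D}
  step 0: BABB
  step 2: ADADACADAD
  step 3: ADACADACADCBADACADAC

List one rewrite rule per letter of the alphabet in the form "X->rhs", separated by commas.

A->AD, B->A, C->CB, D->AC

  step 2 ⇒ step 3: ADADACADAD ⇒ AD·AC·AD·AC·AD·CB·AD·AC·AD·AC
    A ↦ AD
    C ↦ CB
    D ↦ AC
    B ↦ A  (constrained at step 0)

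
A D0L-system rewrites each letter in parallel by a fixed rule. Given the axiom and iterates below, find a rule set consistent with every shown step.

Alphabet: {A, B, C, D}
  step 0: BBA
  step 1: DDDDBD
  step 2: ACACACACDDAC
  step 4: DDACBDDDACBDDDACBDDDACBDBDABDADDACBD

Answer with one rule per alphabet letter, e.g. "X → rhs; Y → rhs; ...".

A->BD, B->DD, C->A, D->AC

  step 1 ⇒ step 2: DDDDBD ⇒ AC·AC·AC·AC·DD·AC
    B ↦ DD
    D ↦ AC
  step 0 ⇒ step 1: BBA ⇒ DD·DD·BD
    A ↦ BD
    C ↦ A  (constrained at step 2)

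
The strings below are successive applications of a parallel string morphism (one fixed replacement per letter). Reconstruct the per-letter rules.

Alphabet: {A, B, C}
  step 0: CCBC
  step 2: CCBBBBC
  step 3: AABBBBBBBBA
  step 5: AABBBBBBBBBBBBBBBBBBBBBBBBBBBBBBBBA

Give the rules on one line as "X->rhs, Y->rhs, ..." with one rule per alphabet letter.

  step 2 ⇒ step 3: CCBBBBC ⇒ A·A·BB·BB·BB·BB·A
    B ↦ BB
    C ↦ A
    A ↦ C  (constrained at step 3)

A->C, B->BB, C->A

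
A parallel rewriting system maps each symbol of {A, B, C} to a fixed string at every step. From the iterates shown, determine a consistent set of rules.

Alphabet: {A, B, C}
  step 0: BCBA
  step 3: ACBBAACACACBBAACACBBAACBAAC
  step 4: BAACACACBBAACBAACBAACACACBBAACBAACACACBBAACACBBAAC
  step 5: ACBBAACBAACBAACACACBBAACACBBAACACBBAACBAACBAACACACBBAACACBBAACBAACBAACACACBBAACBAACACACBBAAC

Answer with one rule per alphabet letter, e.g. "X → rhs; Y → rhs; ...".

  step 4 ⇒ step 5: BAACACACBBAACBAACBAACACACBBAACBAACACACBBAACACBBAAC ⇒ AC·B·B·AAC·B·AAC·B·AAC·AC·AC·B·B·AAC·AC·B·B·AAC·AC·B·B·AAC·B·AAC·B·AAC·AC·AC·B·B·AAC·AC·B·B·AAC·B·AAC·B·AAC·AC·AC·B·B·AAC·B·AAC·AC·AC·B·B·AAC
    A ↦ B
    B ↦ AC
    C ↦ AAC

A->B, B->AC, C->AAC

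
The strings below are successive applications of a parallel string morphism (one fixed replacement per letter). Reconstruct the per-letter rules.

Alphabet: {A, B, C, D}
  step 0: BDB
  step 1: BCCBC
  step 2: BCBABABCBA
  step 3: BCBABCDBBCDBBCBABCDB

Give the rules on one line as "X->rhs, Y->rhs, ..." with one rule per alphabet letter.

A->DB, B->BC, C->BA, D->C

  step 2 ⇒ step 3: BCBABABCBA ⇒ BC·BA·BC·DB·BC·DB·BC·BA·BC·DB
    A ↦ DB
    B ↦ BC
    C ↦ BA
  step 0 ⇒ step 1: BDB ⇒ BC·C·BC
    D ↦ C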